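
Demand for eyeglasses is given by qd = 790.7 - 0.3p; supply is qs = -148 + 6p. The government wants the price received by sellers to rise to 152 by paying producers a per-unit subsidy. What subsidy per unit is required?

Required subsidy s = 63 per unit

At a seller price of 152, quantity supplied is -148 + 6·152 = 764.
Buyers absorb 764 only when they pay pb with 790.7 − 0.3·pb = 764, i.e. pb = 89.
s = ps − pb = 152 − 89 = 63.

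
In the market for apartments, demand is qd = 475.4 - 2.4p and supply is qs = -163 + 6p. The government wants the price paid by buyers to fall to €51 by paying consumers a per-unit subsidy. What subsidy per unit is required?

At a buyer price of 51, quantity demanded is 475.4 − 2.4·51 = 353.
Sellers supply 353 only when they receive ps with -163 + 6·ps = 353, i.e. ps = 86.
s = ps − pb = 86 − 51 = 35.

Required subsidy s = €35 per unit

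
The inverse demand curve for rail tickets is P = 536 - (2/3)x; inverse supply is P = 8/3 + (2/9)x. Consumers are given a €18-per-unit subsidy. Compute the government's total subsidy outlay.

Pre-subsidy: 536 - (2/3)x = 8/3 + (2/9)x gives x* = 600 and P* = 136.
With the rebate, buyers effectively pay Pb = Ps − 18, where Ps is the price sellers receive.
On the curves, Pb = 536 - (2/3)x and Ps = 8/3 + (2/9)x; the wedge Ps − Pb = 18 gives 8/3 + (2/9)x − (536 - (2/3)x) = 18, so x' = 620.25.
Then Pb = 536 − (2/3)·620.25 = 122.5 and Ps = 8/3 + (2/9)·620.25 = 140.5.
Government outlay = subsidy × quantity = 18 × 620.25 = 11164.5.

Government cost = €11164.5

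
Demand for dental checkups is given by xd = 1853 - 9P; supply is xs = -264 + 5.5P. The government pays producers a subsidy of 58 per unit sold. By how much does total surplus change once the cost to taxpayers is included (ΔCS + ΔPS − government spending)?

Net change in total surplus = -5742

Pre-subsidy: 1853 - 9P = -264 + 5.5P gives P* = 146, x* = 539.
With the subsidy, sellers receive Ps = Pb + 58 for each unit, where Pb is the price buyers pay.
Supply in terms of Pb becomes xs = -264 + 5.5(Pb + 58) = 55 + 5.5Pb. Setting this equal to demand: 1853 - 9Pb = 55 + 5.5Pb, so Pb = 124.
Sellers receive Ps = 124 + 58 = 182; x' = 1853 − 9·124 = 737.
ΔCS = ½(539 + 737)(146 − 124) = 14036; ΔPS = ½(539 + 737)(182 − 146) = 22968.
Government spending = 58 × 737 = 42746.
Net change = 14036 + 22968 − 42746 = -5742. The loss equals the DWL triangle ½·58·198.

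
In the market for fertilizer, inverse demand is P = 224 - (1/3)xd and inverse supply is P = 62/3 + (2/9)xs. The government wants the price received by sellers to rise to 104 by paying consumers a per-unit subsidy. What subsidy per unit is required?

Required subsidy s = 5 per unit

At a seller price of 104, quantity supplied is -93 + 4.5·104 = 375.
Buyers absorb 375 only when they pay Pb = 224 − (1/3)·375 = 99.
s = Ps − Pb = 104 − 99 = 5.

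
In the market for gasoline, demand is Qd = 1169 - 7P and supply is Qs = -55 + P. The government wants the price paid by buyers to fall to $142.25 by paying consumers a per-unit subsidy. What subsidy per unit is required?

At a buyer price of 142.25, quantity demanded is 1169 − 7·142.25 = 173.25.
Sellers supply 173.25 only when they receive Ps with -55 + 1·Ps = 173.25, i.e. Ps = 228.25.
s = Ps − Pb = 228.25 − 142.25 = 86.

Required subsidy s = $86 per unit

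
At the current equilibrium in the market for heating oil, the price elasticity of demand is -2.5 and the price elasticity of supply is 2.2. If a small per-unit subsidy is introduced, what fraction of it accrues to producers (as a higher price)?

For a small subsidy around the equilibrium, the benefit split depends on the relative slopes, which at a point are proportional to the elasticities.
Buyer share = εs/(εs + |εd|) = 2.2/(2.2 + 2.5) = 22/47; seller share = |εd|/(εs + |εd|) = 25/47.
So producers capture 25/47 of the subsidy.

Producer share = 25/47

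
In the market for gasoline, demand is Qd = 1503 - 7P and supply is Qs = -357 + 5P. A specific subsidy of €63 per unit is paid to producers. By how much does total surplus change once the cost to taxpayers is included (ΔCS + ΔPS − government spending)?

Pre-subsidy: 1503 - 7P = -357 + 5P gives P* = 155, Q* = 418.
With the subsidy, sellers receive Ps = Pb + 63 for each unit, where Pb is the price buyers pay.
Supply in terms of Pb becomes Qs = -357 + 5(Pb + 63) = -42 + 5Pb. Setting this equal to demand: 1503 - 7Pb = -42 + 5Pb, so Pb = 128.75.
Sellers receive Ps = 128.75 + 63 = 191.75; Q' = 1503 − 7·128.75 = 601.75.
ΔCS = ½(418 + 601.75)(155 − 128.75) = 13384.21875; ΔPS = ½(418 + 601.75)(191.75 − 155) = 18737.90625.
Government spending = 63 × 601.75 = 37910.25.
Net change = 13384.21875 + 18737.90625 − 37910.25 = -5788.125. The loss equals the DWL triangle ½·63·183.75.

Net change in total surplus = -€5788.125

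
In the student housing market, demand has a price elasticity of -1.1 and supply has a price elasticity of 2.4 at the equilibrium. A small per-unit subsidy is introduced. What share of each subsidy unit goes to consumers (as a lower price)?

Consumer share = 24/35

For a small subsidy around the equilibrium, the benefit split depends on the relative slopes, which at a point are proportional to the elasticities.
Buyer share = εs/(εs + |εd|) = 2.4/(2.4 + 1.1) = 24/35; seller share = |εd|/(εs + |εd|) = 11/35.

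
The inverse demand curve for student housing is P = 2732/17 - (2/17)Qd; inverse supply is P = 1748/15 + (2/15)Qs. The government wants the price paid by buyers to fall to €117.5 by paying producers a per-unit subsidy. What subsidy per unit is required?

At a buyer price of 117.5, quantity demanded is 1366 − 8.5·117.5 = 367.25.
Sellers supply 367.25 only when they receive Ps = 1748/15 + (2/15)·367.25 = 165.5.
s = Ps − Pb = 165.5 − 117.5 = 48.

Required subsidy s = €48 per unit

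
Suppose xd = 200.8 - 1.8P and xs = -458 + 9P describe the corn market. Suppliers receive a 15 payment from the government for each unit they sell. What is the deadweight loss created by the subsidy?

Pre-subsidy: 200.8 - 1.8P = -458 + 9P gives P* = 61, x* = 91.
With the subsidy, sellers receive Ps = Pb + 15 for each unit, where Pb is the price buyers pay.
Supply in terms of Pb becomes xs = -458 + 9(Pb + 15) = -323 + 9Pb. Setting this equal to demand: 200.8 - 1.8Pb = -323 + 9Pb, so Pb = 48.5.
Sellers receive Ps = 48.5 + 15 = 63.5; x' = 200.8 − 1.8·48.5 = 113.5.
The subsidy expands output by 113.5 − 91 = 22.5 past the efficient level; on those units the gap between marginal cost and willingness to pay runs from 0 up to 15.
DWL = ½ × 15 × 22.5 = 168.75.

Deadweight loss = 168.75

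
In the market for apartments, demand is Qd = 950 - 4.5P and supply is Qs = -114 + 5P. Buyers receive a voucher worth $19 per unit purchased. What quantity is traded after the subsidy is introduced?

Pre-subsidy: 950 - 4.5P = -114 + 5P gives P* = 112, Q* = 446.
With the rebate, buyers effectively pay Pb = Ps − 19, where Ps is the price sellers receive.
Demand in terms of Ps becomes Qd = 950 − 4.5(Ps − 19) = 1035.5 - 4.5Ps. Setting this equal to supply: 1035.5 - 4.5Ps = -114 + 5Ps, so Ps = 121.
Buyers pay Pb = 121 − 19 = 102; Q' = -114 + 5·121 = 491.

Q' = 491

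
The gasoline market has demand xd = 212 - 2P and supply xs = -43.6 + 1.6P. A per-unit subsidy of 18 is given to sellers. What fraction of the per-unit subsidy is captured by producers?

Producer share = 5/9

Pre-subsidy: 212 - 2P = -43.6 + 1.6P gives P* = 71, x* = 70.
With the subsidy, sellers receive Ps = Pb + 18 for each unit, where Pb is the price buyers pay.
Supply in terms of Pb becomes xs = -43.6 + 1.6(Pb + 18) = -14.8 + 1.6Pb. Setting this equal to demand: 212 - 2Pb = -14.8 + 1.6Pb, so Pb = 63.
Sellers receive Ps = 63 + 18 = 81; x' = 212 − 2·63 = 86.
Buyers' price falls by P* − Pb = 71 − 63 = 8; sellers' price rises by Ps − P* = 81 − 71 = 10.
So producers capture 10/18 = 5/9 of each unit of subsidy.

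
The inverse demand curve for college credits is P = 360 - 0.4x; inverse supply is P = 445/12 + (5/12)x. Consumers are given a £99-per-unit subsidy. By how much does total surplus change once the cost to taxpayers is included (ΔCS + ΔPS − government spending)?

Pre-subsidy: 360 - 0.4x = 445/12 + (5/12)x gives x* = 19375/49 and P* = 9890/49.
With the rebate, buyers effectively pay Pb = Ps − 99, where Ps is the price sellers receive.
On the curves, Pb = 360 - 0.4x and Ps = 445/12 + (5/12)x; the wedge Ps − Pb = 99 gives 445/12 + (5/12)x − (360 - 0.4x) = 99, so x' = 25315/49.
Then Pb = 360 − 0.4·(25315/49) = 7514/49 and Ps = 445/12 + (5/12)·(25315/49) = 12365/49.
ΔCS = ½(19375/49 + 25315/49)(9890/49 − 7514/49) = 53091720/2401; ΔPS = ½(19375/49 + 25315/49)(12365/49 − 9890/49) = 55303875/2401.
Government spending = 99 × 25315/49 = 2506185/49.
Net change = 53091720/2401 + 55303875/2401 − 2506185/49 = -294030/49. The loss equals the DWL triangle ½·99·5940/49.

Net change in total surplus = -294030/49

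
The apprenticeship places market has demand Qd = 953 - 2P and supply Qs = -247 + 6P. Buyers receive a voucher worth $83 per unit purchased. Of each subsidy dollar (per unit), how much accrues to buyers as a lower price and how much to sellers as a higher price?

Buyers gain $62.25 per unit; sellers gain $20.75 per unit

Pre-subsidy: 953 - 2P = -247 + 6P gives P* = 150, Q* = 653.
With the rebate, buyers effectively pay Pb = Ps − 83, where Ps is the price sellers receive.
Demand in terms of Ps becomes Qd = 953 − 2(Ps − 83) = 1119 - 2Ps. Setting this equal to supply: 1119 - 2Ps = -247 + 6Ps, so Ps = 170.75.
Buyers pay Pb = 170.75 − 83 = 87.75; Q' = -247 + 6·170.75 = 777.5.
Buyers' price falls by P* − Pb = 150 − 87.75 = 62.25; sellers' price rises by Ps − P* = 170.75 − 150 = 20.75.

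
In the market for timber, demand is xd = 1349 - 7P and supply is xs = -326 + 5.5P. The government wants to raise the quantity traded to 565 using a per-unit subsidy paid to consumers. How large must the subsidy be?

Required subsidy s = 50 per unit

At x = 565, invert demand for the buyer price: Pb = (1349 − 565)/7 = 112; invert supply for the seller price: Ps = (565 − (-326))/5.5 = 162.
The subsidy must fill the gap: s = Ps − Pb = 162 − 112 = 50.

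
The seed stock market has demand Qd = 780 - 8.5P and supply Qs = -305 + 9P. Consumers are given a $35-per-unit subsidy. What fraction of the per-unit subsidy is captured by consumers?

Consumer share = 18/35

Pre-subsidy: 780 - 8.5P = -305 + 9P gives P* = 62, Q* = 253.
With the rebate, buyers effectively pay Pb = Ps − 35, where Ps is the price sellers receive.
Demand in terms of Ps becomes Qd = 780 − 8.5(Ps − 35) = 1077.5 - 8.5Ps. Setting this equal to supply: 1077.5 - 8.5Ps = -305 + 9Ps, so Ps = 79.
Buyers pay Pb = 79 − 35 = 44; Q' = -305 + 9·79 = 406.
Buyers' price falls by P* − Pb = 62 − 44 = 18; sellers' price rises by Ps − P* = 79 − 62 = 17.
So consumers capture 18/35 = 18/35 of each unit of subsidy.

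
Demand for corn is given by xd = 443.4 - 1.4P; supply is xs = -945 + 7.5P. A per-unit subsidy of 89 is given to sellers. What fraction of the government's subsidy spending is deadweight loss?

Pre-subsidy: 443.4 - 1.4P = -945 + 7.5P gives P* = 156, x* = 225.
With the subsidy, sellers receive Ps = Pb + 89 for each unit, where Pb is the price buyers pay.
Supply in terms of Pb becomes xs = -945 + 7.5(Pb + 89) = -277.5 + 7.5Pb. Setting this equal to demand: 443.4 - 1.4Pb = -277.5 + 7.5Pb, so Pb = 81.
Sellers receive Ps = 81 + 89 = 170; x' = 443.4 − 1.4·81 = 330.
ΔCS = ½(225 + 330)(156 − 81) = 20812.5; ΔPS = ½(225 + 330)(170 − 156) = 3885.
Government spending = 89 × 330 = 29370.
DWL = ½ × 89 × (330 − 225) = 4672.5; fraction = 4672.5 / 29370 = 7/44.

DWL / government spending = 7/44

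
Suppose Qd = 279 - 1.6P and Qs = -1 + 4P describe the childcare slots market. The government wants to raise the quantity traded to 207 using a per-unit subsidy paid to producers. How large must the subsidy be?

Required subsidy s = 7 per unit

At Q = 207, invert demand for the buyer price: Pb = (279 − 207)/1.6 = 45; invert supply for the seller price: Ps = (207 − (-1))/4 = 52.
The subsidy must fill the gap: s = Ps − Pb = 52 − 45 = 7.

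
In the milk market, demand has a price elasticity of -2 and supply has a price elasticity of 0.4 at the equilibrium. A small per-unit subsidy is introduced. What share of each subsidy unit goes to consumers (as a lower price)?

For a small subsidy around the equilibrium, the benefit split depends on the relative slopes, which at a point are proportional to the elasticities.
Buyer share = εs/(εs + |εd|) = 0.4/(0.4 + 2) = 1/6; seller share = |εd|/(εs + |εd|) = 5/6.

Consumer share = 1/6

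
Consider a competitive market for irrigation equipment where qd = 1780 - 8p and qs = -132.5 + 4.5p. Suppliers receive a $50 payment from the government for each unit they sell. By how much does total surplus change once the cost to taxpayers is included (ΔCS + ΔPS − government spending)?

Pre-subsidy: 1780 - 8p = -132.5 + 4.5p gives p* = 153, q* = 556.
With the subsidy, sellers receive ps = pb + 50 for each unit, where pb is the price buyers pay.
Supply in terms of pb becomes qs = -132.5 + 4.5(pb + 50) = 92.5 + 4.5pb. Setting this equal to demand: 1780 - 8pb = 92.5 + 4.5pb, so pb = 135.
Sellers receive ps = 135 + 50 = 185; q' = 1780 − 8·135 = 700.
ΔCS = ½(556 + 700)(153 − 135) = 11304; ΔPS = ½(556 + 700)(185 − 153) = 20096.
Government spending = 50 × 700 = 35000.
Net change = 11304 + 20096 − 35000 = -3600. The loss equals the DWL triangle ½·50·144.

Net change in total surplus = -$3600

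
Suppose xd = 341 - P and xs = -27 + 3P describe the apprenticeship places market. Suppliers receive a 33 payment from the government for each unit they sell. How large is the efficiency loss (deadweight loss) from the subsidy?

Pre-subsidy: 341 - P = -27 + 3P gives P* = 92, x* = 249.
With the subsidy, sellers receive Ps = Pb + 33 for each unit, where Pb is the price buyers pay.
Supply in terms of Pb becomes xs = -27 + 3(Pb + 33) = 72 + 3Pb. Setting this equal to demand: 341 - Pb = 72 + 3Pb, so Pb = 67.25.
Sellers receive Ps = 67.25 + 33 = 100.25; x' = 341 − 1·67.25 = 273.75.
The subsidy expands output by 273.75 − 249 = 24.75 past the efficient level; on those units the gap between marginal cost and willingness to pay runs from 0 up to 33.
DWL = ½ × 33 × 24.75 = 408.375.

Deadweight loss = 408.375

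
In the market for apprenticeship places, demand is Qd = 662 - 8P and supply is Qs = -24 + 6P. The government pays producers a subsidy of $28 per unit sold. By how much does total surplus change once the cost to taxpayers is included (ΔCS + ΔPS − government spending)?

Net change in total surplus = -$1344

Pre-subsidy: 662 - 8P = -24 + 6P gives P* = 49, Q* = 270.
With the subsidy, sellers receive Ps = Pb + 28 for each unit, where Pb is the price buyers pay.
Supply in terms of Pb becomes Qs = -24 + 6(Pb + 28) = 144 + 6Pb. Setting this equal to demand: 662 - 8Pb = 144 + 6Pb, so Pb = 37.
Sellers receive Ps = 37 + 28 = 65; Q' = 662 − 8·37 = 366.
ΔCS = ½(270 + 366)(49 − 37) = 3816; ΔPS = ½(270 + 366)(65 − 49) = 5088.
Government spending = 28 × 366 = 10248.
Net change = 3816 + 5088 − 10248 = -1344. The loss equals the DWL triangle ½·28·96.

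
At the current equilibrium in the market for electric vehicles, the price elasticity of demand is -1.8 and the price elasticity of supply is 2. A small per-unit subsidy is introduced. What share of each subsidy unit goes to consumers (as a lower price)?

Consumer share = 10/19

For a small subsidy around the equilibrium, the benefit split depends on the relative slopes, which at a point are proportional to the elasticities.
Buyer share = εs/(εs + |εd|) = 2/(2 + 1.8) = 10/19; seller share = |εd|/(εs + |εd|) = 9/19.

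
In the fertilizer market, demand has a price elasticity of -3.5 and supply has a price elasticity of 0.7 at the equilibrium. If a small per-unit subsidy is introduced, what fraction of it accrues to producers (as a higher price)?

Producer share = 5/6

For a small subsidy around the equilibrium, the benefit split depends on the relative slopes, which at a point are proportional to the elasticities.
Buyer share = εs/(εs + |εd|) = 0.7/(0.7 + 3.5) = 1/6; seller share = |εd|/(εs + |εd|) = 5/6.
So producers capture 5/6 of the subsidy.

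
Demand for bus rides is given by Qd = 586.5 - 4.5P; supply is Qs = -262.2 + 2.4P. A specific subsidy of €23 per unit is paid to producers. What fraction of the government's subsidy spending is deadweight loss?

Pre-subsidy: 586.5 - 4.5P = -262.2 + 2.4P gives P* = 123, Q* = 33.
With the subsidy, sellers receive Ps = Pb + 23 for each unit, where Pb is the price buyers pay.
Supply in terms of Pb becomes Qs = -262.2 + 2.4(Pb + 23) = -207 + 2.4Pb. Setting this equal to demand: 586.5 - 4.5Pb = -207 + 2.4Pb, so Pb = 115.
Sellers receive Ps = 115 + 23 = 138; Q' = 586.5 − 4.5·115 = 69.
ΔCS = ½(33 + 69)(123 − 115) = 408; ΔPS = ½(33 + 69)(138 − 123) = 765.
Government spending = 23 × 69 = 1587.
DWL = ½ × 23 × (69 − 33) = 414; fraction = 414 / 1587 = 6/23.

DWL / government spending = 6/23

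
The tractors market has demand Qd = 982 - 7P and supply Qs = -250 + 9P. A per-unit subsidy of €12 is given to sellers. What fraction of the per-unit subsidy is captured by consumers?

Consumer share = 0.5625

Pre-subsidy: 982 - 7P = -250 + 9P gives P* = 77, Q* = 443.
With the subsidy, sellers receive Ps = Pb + 12 for each unit, where Pb is the price buyers pay.
Supply in terms of Pb becomes Qs = -250 + 9(Pb + 12) = -142 + 9Pb. Setting this equal to demand: 982 - 7Pb = -142 + 9Pb, so Pb = 70.25.
Sellers receive Ps = 70.25 + 12 = 82.25; Q' = 982 − 7·70.25 = 490.25.
Buyers' price falls by P* − Pb = 77 − 70.25 = 6.75; sellers' price rises by Ps − P* = 82.25 − 77 = 5.25.
So consumers capture 6.75/12 = 0.5625 of each unit of subsidy.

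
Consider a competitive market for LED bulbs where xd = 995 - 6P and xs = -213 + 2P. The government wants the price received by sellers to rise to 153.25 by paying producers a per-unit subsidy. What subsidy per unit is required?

At a seller price of 153.25, quantity supplied is -213 + 2·153.25 = 93.5.
Buyers absorb 93.5 only when they pay Pb with 995 − 6·Pb = 93.5, i.e. Pb = 150.25.
s = Ps − Pb = 153.25 − 150.25 = 3.

Required subsidy s = 3 per unit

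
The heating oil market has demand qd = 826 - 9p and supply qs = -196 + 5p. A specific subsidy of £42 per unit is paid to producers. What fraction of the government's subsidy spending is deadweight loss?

Pre-subsidy: 826 - 9p = -196 + 5p gives p* = 73, q* = 169.
With the subsidy, sellers receive ps = pb + 42 for each unit, where pb is the price buyers pay.
Supply in terms of pb becomes qs = -196 + 5(pb + 42) = 14 + 5pb. Setting this equal to demand: 826 - 9pb = 14 + 5pb, so pb = 58.
Sellers receive ps = 58 + 42 = 100; q' = 826 − 9·58 = 304.
ΔCS = ½(169 + 304)(73 − 58) = 3547.5; ΔPS = ½(169 + 304)(100 − 73) = 6385.5.
Government spending = 42 × 304 = 12768.
DWL = ½ × 42 × (304 − 169) = 2835; fraction = 2835 / 12768 = 135/608.

DWL / government spending = 135/608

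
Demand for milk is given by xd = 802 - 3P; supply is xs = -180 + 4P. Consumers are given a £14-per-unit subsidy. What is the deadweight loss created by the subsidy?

Deadweight loss = £168

Pre-subsidy: 802 - 3P = -180 + 4P gives P* = 982/7, x* = 2668/7.
With the rebate, buyers effectively pay Pb = Ps − 14, where Ps is the price sellers receive.
Demand in terms of Ps becomes xd = 802 − 3(Ps − 14) = 844 - 3Ps. Setting this equal to supply: 844 - 3Ps = -180 + 4Ps, so Ps = 1024/7.
Buyers pay Pb = 1024/7 − 14 = 926/7; x' = -180 + 4·(1024/7) = 2836/7.
The subsidy expands output by 2836/7 − 2668/7 = 24 past the efficient level; on those units the gap between marginal cost and willingness to pay runs from 0 up to 14.
DWL = ½ × 14 × 24 = 168.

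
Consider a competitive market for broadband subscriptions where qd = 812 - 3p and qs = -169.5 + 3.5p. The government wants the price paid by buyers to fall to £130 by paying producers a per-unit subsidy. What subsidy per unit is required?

At a buyer price of 130, quantity demanded is 812 − 3·130 = 422.
Sellers supply 422 only when they receive ps with -169.5 + 3.5·ps = 422, i.e. ps = 169.
s = ps − pb = 169 − 130 = 39.

Required subsidy s = £39 per unit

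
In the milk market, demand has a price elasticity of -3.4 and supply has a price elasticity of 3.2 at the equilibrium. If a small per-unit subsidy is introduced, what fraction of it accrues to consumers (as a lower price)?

For a small subsidy around the equilibrium, the benefit split depends on the relative slopes, which at a point are proportional to the elasticities.
Buyer share = εs/(εs + |εd|) = 3.2/(3.2 + 3.4) = 16/33; seller share = |εd|/(εs + |εd|) = 17/33.

Consumer share = 16/33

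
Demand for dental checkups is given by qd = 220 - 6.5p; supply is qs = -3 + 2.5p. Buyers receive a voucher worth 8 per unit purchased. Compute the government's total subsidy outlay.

Government cost = 5284/9

Pre-subsidy: 220 - 6.5p = -3 + 2.5p gives p* = 223/9, q* = 1061/18.
With the rebate, buyers effectively pay pb = ps − 8, where ps is the price sellers receive.
Demand in terms of ps becomes qd = 220 − 6.5(ps − 8) = 272 - 6.5ps. Setting this equal to supply: 272 - 6.5ps = -3 + 2.5ps, so ps = 275/9.
Buyers pay pb = 275/9 − 8 = 203/9; q' = -3 + 2.5·(275/9) = 1321/18.
Government outlay = subsidy × quantity = 8 × 1321/18 = 5284/9.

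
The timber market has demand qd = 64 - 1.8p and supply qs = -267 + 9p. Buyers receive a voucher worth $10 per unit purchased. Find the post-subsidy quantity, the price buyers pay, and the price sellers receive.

Pre-subsidy: 64 - 1.8p = -267 + 9p gives p* = 1655/54, q* = 53/6.
With the rebate, buyers effectively pay pb = ps − 10, where ps is the price sellers receive.
Demand in terms of ps becomes qd = 64 − 1.8(ps − 10) = 82 - 1.8ps. Setting this equal to supply: 82 - 1.8ps = -267 + 9ps, so ps = 1745/54.
Buyers pay pb = 1745/54 − 10 = 1205/54; q' = -267 + 9·(1745/54) = 143/6.

q' = 143/6; buyers pay 1205/54; sellers receive 1745/54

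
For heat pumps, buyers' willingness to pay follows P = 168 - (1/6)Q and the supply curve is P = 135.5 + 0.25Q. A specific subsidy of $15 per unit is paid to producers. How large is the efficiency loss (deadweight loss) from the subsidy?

Deadweight loss = $270

Pre-subsidy: 168 - (1/6)Q = 135.5 + 0.25Q gives Q* = 78 and P* = 155.
With the subsidy, sellers receive Ps = Pb + 15 for each unit, where Pb is the price buyers pay.
On the curves, Pb = 168 - (1/6)Q and Ps = 135.5 + 0.25Q; the wedge Ps − Pb = 15 gives 135.5 + 0.25Q − (168 - (1/6)Q) = 15, so Q' = 114.
Then Pb = 168 − (1/6)·114 = 149 and Ps = 135.5 + 0.25·114 = 164.
The subsidy expands output by 114 − 78 = 36 past the efficient level; on those units the gap between marginal cost and willingness to pay runs from 0 up to 15.
DWL = ½ × 15 × 36 = 270.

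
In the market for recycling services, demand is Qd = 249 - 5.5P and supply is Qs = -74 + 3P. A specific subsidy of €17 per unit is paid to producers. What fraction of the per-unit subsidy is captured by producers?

Pre-subsidy: 249 - 5.5P = -74 + 3P gives P* = 38, Q* = 40.
With the subsidy, sellers receive Ps = Pb + 17 for each unit, where Pb is the price buyers pay.
Supply in terms of Pb becomes Qs = -74 + 3(Pb + 17) = -23 + 3Pb. Setting this equal to demand: 249 - 5.5Pb = -23 + 3Pb, so Pb = 32.
Sellers receive Ps = 32 + 17 = 49; Q' = 249 − 5.5·32 = 73.
Buyers' price falls by P* − Pb = 38 − 32 = 6; sellers' price rises by Ps − P* = 49 − 38 = 11.
So producers capture 11/17 = 11/17 of each unit of subsidy.

Producer share = 11/17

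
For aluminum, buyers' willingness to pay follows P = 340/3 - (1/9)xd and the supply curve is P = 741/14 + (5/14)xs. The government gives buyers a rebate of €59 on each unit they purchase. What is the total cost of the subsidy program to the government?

Pre-subsidy: 340/3 - (1/9)x = 741/14 + (5/14)x gives x* = 129 and P* = 99.
With the rebate, buyers effectively pay Pb = Ps − 59, where Ps is the price sellers receive.
On the curves, Pb = 340/3 - (1/9)x and Ps = 741/14 + (5/14)x; the wedge Ps − Pb = 59 gives 741/14 + (5/14)x − (340/3 - (1/9)x) = 59, so x' = 255.
Then Pb = 340/3 − (1/9)·255 = 85 and Ps = 741/14 + (5/14)·255 = 144.
Government outlay = subsidy × quantity = 59 × 255 = 15045.

Government cost = €15045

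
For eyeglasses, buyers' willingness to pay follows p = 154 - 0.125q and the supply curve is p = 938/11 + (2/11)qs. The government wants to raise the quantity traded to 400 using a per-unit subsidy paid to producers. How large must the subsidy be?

Required subsidy s = 54 per unit

At q = 400, from the demand curve buyers pay pb = 154 − 0.125·400 = 104; from the supply curve sellers need ps = 938/11 + (2/11)·400 = 158.
The subsidy must fill the gap: s = ps − pb = 158 − 104 = 54.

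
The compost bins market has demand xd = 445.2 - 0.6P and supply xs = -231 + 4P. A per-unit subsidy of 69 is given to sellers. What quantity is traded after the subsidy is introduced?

Pre-subsidy: 445.2 - 0.6P = -231 + 4P gives P* = 147, x* = 357.
With the subsidy, sellers receive Ps = Pb + 69 for each unit, where Pb is the price buyers pay.
Supply in terms of Pb becomes xs = -231 + 4(Pb + 69) = 45 + 4Pb. Setting this equal to demand: 445.2 - 0.6Pb = 45 + 4Pb, so Pb = 87.
Sellers receive Ps = 87 + 69 = 156; x' = 445.2 − 0.6·87 = 393.

x' = 393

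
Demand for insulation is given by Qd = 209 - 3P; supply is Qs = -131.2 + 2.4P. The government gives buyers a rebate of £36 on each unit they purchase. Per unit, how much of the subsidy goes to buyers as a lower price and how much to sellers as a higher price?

Pre-subsidy: 209 - 3P = -131.2 + 2.4P gives P* = 63, Q* = 20.
With the rebate, buyers effectively pay Pb = Ps − 36, where Ps is the price sellers receive.
Demand in terms of Ps becomes Qd = 209 − 3(Ps − 36) = 317 - 3Ps. Setting this equal to supply: 317 - 3Ps = -131.2 + 2.4Ps, so Ps = 83.
Buyers pay Pb = 83 − 36 = 47; Q' = -131.2 + 2.4·83 = 68.
Buyers' price falls by P* − Pb = 63 − 47 = 16; sellers' price rises by Ps − P* = 83 − 63 = 20.

Buyers gain £16 per unit; sellers gain £20 per unit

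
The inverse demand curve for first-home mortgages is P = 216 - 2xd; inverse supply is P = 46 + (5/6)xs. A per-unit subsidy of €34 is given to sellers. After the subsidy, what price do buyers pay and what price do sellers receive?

Buyers pay €72; sellers receive €106

Pre-subsidy: 216 - 2x = 46 + (5/6)x gives x* = 60 and P* = 96.
With the subsidy, sellers receive Ps = Pb + 34 for each unit, where Pb is the price buyers pay.
On the curves, Pb = 216 - 2x and Ps = 46 + (5/6)x; the wedge Ps − Pb = 34 gives 46 + (5/6)x − (216 - 2x) = 34, so x' = 72.
Then Pb = 216 − 2·72 = 72 and Ps = 46 + (5/6)·72 = 106.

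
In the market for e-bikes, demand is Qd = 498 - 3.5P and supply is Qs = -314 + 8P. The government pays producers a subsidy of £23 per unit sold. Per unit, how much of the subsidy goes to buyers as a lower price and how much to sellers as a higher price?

Buyers gain £16 per unit; sellers gain £7 per unit

Pre-subsidy: 498 - 3.5P = -314 + 8P gives P* = 1624/23, Q* = 5770/23.
With the subsidy, sellers receive Ps = Pb + 23 for each unit, where Pb is the price buyers pay.
Supply in terms of Pb becomes Qs = -314 + 8(Pb + 23) = -130 + 8Pb. Setting this equal to demand: 498 - 3.5Pb = -130 + 8Pb, so Pb = 1256/23.
Sellers receive Ps = 1256/23 + 23 = 1785/23; Q' = 498 − 3.5·(1256/23) = 7058/23.
Buyers' price falls by P* − Pb = 1624/23 − 1256/23 = 16; sellers' price rises by Ps − P* = 1785/23 − 1624/23 = 7.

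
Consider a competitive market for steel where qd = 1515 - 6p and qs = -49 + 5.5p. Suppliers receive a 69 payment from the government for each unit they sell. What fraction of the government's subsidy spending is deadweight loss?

DWL / government spending = 33/299

Pre-subsidy: 1515 - 6p = -49 + 5.5p gives p* = 136, q* = 699.
With the subsidy, sellers receive ps = pb + 69 for each unit, where pb is the price buyers pay.
Supply in terms of pb becomes qs = -49 + 5.5(pb + 69) = 330.5 + 5.5pb. Setting this equal to demand: 1515 - 6pb = 330.5 + 5.5pb, so pb = 103.
Sellers receive ps = 103 + 69 = 172; q' = 1515 − 6·103 = 897.
ΔCS = ½(699 + 897)(136 − 103) = 26334; ΔPS = ½(699 + 897)(172 − 136) = 28728.
Government spending = 69 × 897 = 61893.
DWL = ½ × 69 × (897 − 699) = 6831; fraction = 6831 / 61893 = 33/299.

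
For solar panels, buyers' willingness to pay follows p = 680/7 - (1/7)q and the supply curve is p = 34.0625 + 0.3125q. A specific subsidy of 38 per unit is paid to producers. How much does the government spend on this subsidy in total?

Government cost = 430198/51

Pre-subsidy: 680/7 - (1/7)q = 34.0625 + 0.3125q gives q* = 2355/17 and p* = 1315/17.
With the subsidy, sellers receive ps = pb + 38 for each unit, where pb is the price buyers pay.
On the curves, pb = 680/7 - (1/7)q and ps = 34.0625 + 0.3125q; the wedge ps − pb = 38 gives 34.0625 + 0.3125q − (680/7 - (1/7)q) = 38, so q' = 11321/51.
Then pb = 680/7 − (1/7)·(11321/51) = 3337/51 and ps = 34.0625 + 0.3125·(11321/51) = 5275/51.
Government outlay = subsidy × quantity = 38 × 11321/51 = 430198/51.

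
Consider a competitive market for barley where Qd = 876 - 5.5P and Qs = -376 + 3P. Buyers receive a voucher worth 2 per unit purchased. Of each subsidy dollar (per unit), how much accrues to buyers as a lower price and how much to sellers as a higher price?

Buyers gain 12/17 per unit; sellers gain 22/17 per unit

Pre-subsidy: 876 - 5.5P = -376 + 3P gives P* = 2504/17, Q* = 1120/17.
With the rebate, buyers effectively pay Pb = Ps − 2, where Ps is the price sellers receive.
Demand in terms of Ps becomes Qd = 876 − 5.5(Ps − 2) = 887 - 5.5Ps. Setting this equal to supply: 887 - 5.5Ps = -376 + 3Ps, so Ps = 2526/17.
Buyers pay Pb = 2526/17 − 2 = 2492/17; Q' = -376 + 3·(2526/17) = 1186/17.
Buyers' price falls by P* − Pb = 2504/17 − 2492/17 = 12/17; sellers' price rises by Ps − P* = 2526/17 − 2504/17 = 22/17.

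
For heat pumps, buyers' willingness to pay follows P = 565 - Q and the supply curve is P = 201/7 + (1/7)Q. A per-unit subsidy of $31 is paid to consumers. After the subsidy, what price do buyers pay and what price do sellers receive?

Buyers pay $68.625; sellers receive $99.625

Pre-subsidy: 565 - Q = 201/7 + (1/7)Q gives Q* = 469.25 and P* = 95.75.
With the rebate, buyers effectively pay Pb = Ps − 31, where Ps is the price sellers receive.
On the curves, Pb = 565 - Q and Ps = 201/7 + (1/7)Q; the wedge Ps − Pb = 31 gives 201/7 + (1/7)Q − (565 - Q) = 31, so Q' = 496.375.
Then Pb = 565 − 1·496.375 = 68.625 and Ps = 201/7 + (1/7)·496.375 = 99.625.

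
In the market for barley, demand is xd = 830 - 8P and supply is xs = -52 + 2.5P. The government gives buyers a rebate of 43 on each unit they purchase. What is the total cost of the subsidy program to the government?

Pre-subsidy: 830 - 8P = -52 + 2.5P gives P* = 84, x* = 158.
With the rebate, buyers effectively pay Pb = Ps − 43, where Ps is the price sellers receive.
Demand in terms of Ps becomes xd = 830 − 8(Ps − 43) = 1174 - 8Ps. Setting this equal to supply: 1174 - 8Ps = -52 + 2.5Ps, so Ps = 2452/21.
Buyers pay Pb = 2452/21 − 43 = 1549/21; x' = -52 + 2.5·(2452/21) = 5038/21.
Government outlay = subsidy × quantity = 43 × 5038/21 = 216634/21.

Government cost = 216634/21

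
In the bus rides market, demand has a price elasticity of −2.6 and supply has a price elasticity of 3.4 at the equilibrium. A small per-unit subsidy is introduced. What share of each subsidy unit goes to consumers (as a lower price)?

For a small subsidy around the equilibrium, the benefit split depends on the relative slopes, which at a point are proportional to the elasticities.
Buyer share = εs/(εs + |εd|) = 3.4/(3.4 + 2.6) = 17/30; seller share = |εd|/(εs + |εd|) = 13/30.

Consumer share = 17/30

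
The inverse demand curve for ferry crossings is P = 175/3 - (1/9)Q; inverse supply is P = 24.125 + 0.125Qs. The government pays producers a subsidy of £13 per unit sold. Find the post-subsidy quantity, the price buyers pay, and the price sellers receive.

Q' = 3399/17; buyers pay 614/17; sellers receive 835/17

Pre-subsidy: 175/3 - (1/9)Q = 24.125 + 0.125Q gives Q* = 2463/17 and P* = 718/17.
With the subsidy, sellers receive Ps = Pb + 13 for each unit, where Pb is the price buyers pay.
On the curves, Pb = 175/3 - (1/9)Q and Ps = 24.125 + 0.125Q; the wedge Ps − Pb = 13 gives 24.125 + 0.125Q − (175/3 - (1/9)Q) = 13, so Q' = 3399/17.
Then Pb = 175/3 − (1/9)·(3399/17) = 614/17 and Ps = 24.125 + 0.125·(3399/17) = 835/17.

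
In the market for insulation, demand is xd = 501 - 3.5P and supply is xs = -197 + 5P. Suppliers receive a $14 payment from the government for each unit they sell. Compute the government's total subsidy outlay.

Pre-subsidy: 501 - 3.5P = -197 + 5P gives P* = 1396/17, x* = 3631/17.
With the subsidy, sellers receive Ps = Pb + 14 for each unit, where Pb is the price buyers pay.
Supply in terms of Pb becomes xs = -197 + 5(Pb + 14) = -127 + 5Pb. Setting this equal to demand: 501 - 3.5Pb = -127 + 5Pb, so Pb = 1256/17.
Sellers receive Ps = 1256/17 + 14 = 1494/17; x' = 501 − 3.5·(1256/17) = 4121/17.
Government outlay = subsidy × quantity = 14 × 4121/17 = 57694/17.

Government cost = 57694/17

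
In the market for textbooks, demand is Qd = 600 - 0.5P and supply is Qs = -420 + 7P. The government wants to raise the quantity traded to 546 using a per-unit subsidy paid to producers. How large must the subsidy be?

At Q = 546, invert demand for the buyer price: Pb = (600 − 546)/0.5 = 108; invert supply for the seller price: Ps = (546 − (-420))/7 = 138.
The subsidy must fill the gap: s = Ps − Pb = 138 − 108 = 30.

Required subsidy s = 30 per unit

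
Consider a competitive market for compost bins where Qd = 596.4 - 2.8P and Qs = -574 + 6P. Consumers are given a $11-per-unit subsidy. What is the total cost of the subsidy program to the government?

Government cost = $2695

Pre-subsidy: 596.4 - 2.8P = -574 + 6P gives P* = 133, Q* = 224.
With the rebate, buyers effectively pay Pb = Ps − 11, where Ps is the price sellers receive.
Demand in terms of Ps becomes Qd = 596.4 − 2.8(Ps − 11) = 627.2 - 2.8Ps. Setting this equal to supply: 627.2 - 2.8Ps = -574 + 6Ps, so Ps = 136.5.
Buyers pay Pb = 136.5 − 11 = 125.5; Q' = -574 + 6·136.5 = 245.
Government outlay = subsidy × quantity = 11 × 245 = 2695.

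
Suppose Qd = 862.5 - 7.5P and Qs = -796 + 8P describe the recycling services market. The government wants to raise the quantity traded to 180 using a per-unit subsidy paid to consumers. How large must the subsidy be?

Required subsidy s = 31 per unit

At Q = 180, invert demand for the buyer price: Pb = (862.5 − 180)/7.5 = 91; invert supply for the seller price: Ps = (180 − (-796))/8 = 122.
The subsidy must fill the gap: s = Ps − Pb = 122 − 91 = 31.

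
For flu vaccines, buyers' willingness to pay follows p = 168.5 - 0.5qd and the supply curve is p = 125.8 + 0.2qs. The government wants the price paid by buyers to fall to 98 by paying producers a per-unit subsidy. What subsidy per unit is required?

At a buyer price of 98, quantity demanded is 337 − 2·98 = 141.
Sellers supply 141 only when they receive ps = 125.8 + 0.2·141 = 154.
s = ps − pb = 154 − 98 = 56.

Required subsidy s = 56 per unit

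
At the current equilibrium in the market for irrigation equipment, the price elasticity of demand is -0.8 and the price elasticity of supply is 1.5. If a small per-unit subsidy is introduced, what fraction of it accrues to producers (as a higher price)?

Producer share = 8/23

For a small subsidy around the equilibrium, the benefit split depends on the relative slopes, which at a point are proportional to the elasticities.
Buyer share = εs/(εs + |εd|) = 1.5/(1.5 + 0.8) = 15/23; seller share = |εd|/(εs + |εd|) = 8/23.
So producers capture 8/23 of the subsidy.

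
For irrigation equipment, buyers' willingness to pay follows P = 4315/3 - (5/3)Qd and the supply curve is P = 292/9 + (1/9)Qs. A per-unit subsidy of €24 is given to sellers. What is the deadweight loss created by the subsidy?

Deadweight loss = €162

Pre-subsidy: 4315/3 - (5/3)Q = 292/9 + (1/9)Q gives Q* = 790.8125 and P* = 120.3125.
With the subsidy, sellers receive Ps = Pb + 24 for each unit, where Pb is the price buyers pay.
On the curves, Pb = 4315/3 - (5/3)Q and Ps = 292/9 + (1/9)Q; the wedge Ps − Pb = 24 gives 292/9 + (1/9)Q − (4315/3 - (5/3)Q) = 24, so Q' = 804.3125.
Then Pb = 4315/3 − (5/3)·804.3125 = 97.8125 and Ps = 292/9 + (1/9)·804.3125 = 121.8125.
The subsidy expands output by 804.3125 − 790.8125 = 13.5 past the efficient level; on those units the gap between marginal cost and willingness to pay runs from 0 up to 24.
DWL = ½ × 24 × 13.5 = 162.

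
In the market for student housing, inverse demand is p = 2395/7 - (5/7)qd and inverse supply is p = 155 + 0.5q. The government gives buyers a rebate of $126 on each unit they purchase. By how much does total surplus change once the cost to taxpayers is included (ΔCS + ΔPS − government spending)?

Pre-subsidy: 2395/7 - (5/7)q = 155 + 0.5q gives q* = 2620/17 and p* = 3945/17.
With the rebate, buyers effectively pay pb = ps − 126, where ps is the price sellers receive.
On the curves, pb = 2395/7 - (5/7)q and ps = 155 + 0.5q; the wedge ps − pb = 126 gives 155 + 0.5q − (2395/7 - (5/7)q) = 126, so q' = 4384/17.
Then pb = 2395/7 − (5/7)·(4384/17) = 2685/17 and ps = 155 + 0.5·(4384/17) = 4827/17.
ΔCS = ½(2620/17 + 4384/17)(3945/17 − 2685/17) = 259560/17; ΔPS = ½(2620/17 + 4384/17)(4827/17 − 3945/17) = 181692/17.
Government spending = 126 × 4384/17 = 552384/17.
Net change = 259560/17 + 181692/17 − 552384/17 = -111132/17. The loss equals the DWL triangle ½·126·1764/17.

Net change in total surplus = -111132/17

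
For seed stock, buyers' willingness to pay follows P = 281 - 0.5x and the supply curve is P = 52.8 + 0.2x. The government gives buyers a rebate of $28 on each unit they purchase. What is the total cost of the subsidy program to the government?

Government cost = $10248

Pre-subsidy: 281 - 0.5x = 52.8 + 0.2x gives x* = 326 and P* = 118.
With the rebate, buyers effectively pay Pb = Ps − 28, where Ps is the price sellers receive.
On the curves, Pb = 281 - 0.5x and Ps = 52.8 + 0.2x; the wedge Ps − Pb = 28 gives 52.8 + 0.2x − (281 - 0.5x) = 28, so x' = 366.
Then Pb = 281 − 0.5·366 = 98 and Ps = 52.8 + 0.2·366 = 126.
Government outlay = subsidy × quantity = 28 × 366 = 10248.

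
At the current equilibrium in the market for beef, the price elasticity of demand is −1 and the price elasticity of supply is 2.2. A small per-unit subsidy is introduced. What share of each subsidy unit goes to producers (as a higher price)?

Producer share = 0.3125

For a small subsidy around the equilibrium, the benefit split depends on the relative slopes, which at a point are proportional to the elasticities.
Buyer share = εs/(εs + |εd|) = 2.2/(2.2 + 1) = 0.6875; seller share = |εd|/(εs + |εd|) = 0.3125.
So producers capture 0.3125 of the subsidy.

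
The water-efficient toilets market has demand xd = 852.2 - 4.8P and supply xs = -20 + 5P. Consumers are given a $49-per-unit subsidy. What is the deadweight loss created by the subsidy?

Pre-subsidy: 852.2 - 4.8P = -20 + 5P gives P* = 89, x* = 425.
With the rebate, buyers effectively pay Pb = Ps − 49, where Ps is the price sellers receive.
Demand in terms of Ps becomes xd = 852.2 − 4.8(Ps − 49) = 1087.4 - 4.8Ps. Setting this equal to supply: 1087.4 - 4.8Ps = -20 + 5Ps, so Ps = 113.
Buyers pay Pb = 113 − 49 = 64; x' = -20 + 5·113 = 545.
The subsidy expands output by 545 − 425 = 120 past the efficient level; on those units the gap between marginal cost and willingness to pay runs from 0 up to 49.
DWL = ½ × 49 × 120 = 2940.

Deadweight loss = $2940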